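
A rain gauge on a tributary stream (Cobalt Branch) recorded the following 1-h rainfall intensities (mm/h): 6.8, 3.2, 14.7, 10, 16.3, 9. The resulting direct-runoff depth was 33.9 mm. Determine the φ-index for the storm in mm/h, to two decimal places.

Only the 5 blocks with intensity above φ contribute runoff: 6.8, 14.7, 10, 16.3, 9 mm/h.
Σ(I−φ)·Δt = d  ⇒  (6.8+14.7+10+16.3+9 − 5φ)·1 = 33.9
φ = (56.80 − 33.9/1) / 5 = 4.58 mm/h.

φ ≈ 4.58 mm/h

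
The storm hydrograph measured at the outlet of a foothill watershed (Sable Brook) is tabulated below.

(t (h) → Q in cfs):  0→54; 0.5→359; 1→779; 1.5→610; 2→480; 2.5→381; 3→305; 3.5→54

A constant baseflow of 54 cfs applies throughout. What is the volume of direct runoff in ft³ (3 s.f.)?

Direct-runoff ordinates (Q − Q_b): 0.0, 305.0, 725.0, 556.0, 426.0, 327.0, 251.0, 0.0 cfs.
ΣQ_DR = 2590 cfs.
With Δt = 0.5 h = 1800 s, V = ΣQ_DR · Δt = 2590 × 1800 = 4.66 × 10^6 ft³.

V ≈ 4.66 × 10^6 ft³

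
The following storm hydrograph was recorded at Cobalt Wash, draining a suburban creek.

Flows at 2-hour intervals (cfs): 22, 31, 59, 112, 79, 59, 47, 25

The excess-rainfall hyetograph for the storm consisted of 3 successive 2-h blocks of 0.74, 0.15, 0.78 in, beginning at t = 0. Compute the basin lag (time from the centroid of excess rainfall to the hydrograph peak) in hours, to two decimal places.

t_L ≈ 2.95 h

Centroid of excess rainfall: t_c = Σ P_i·t̄_i / ΣP_i = 3.0479 h (block centres at 1, 3, 5 h).
Hydrograph peak occurs at t = 6 h, so basin lag t_L = 6 − 3.0479 = 2.95 h.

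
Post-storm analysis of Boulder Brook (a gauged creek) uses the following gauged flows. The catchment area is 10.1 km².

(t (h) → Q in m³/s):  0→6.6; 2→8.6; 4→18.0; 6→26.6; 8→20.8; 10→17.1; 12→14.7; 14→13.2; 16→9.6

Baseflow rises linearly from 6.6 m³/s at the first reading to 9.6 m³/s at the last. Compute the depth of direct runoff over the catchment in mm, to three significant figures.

Direct runoff: 0.00, 1.62, 10.65, 18.88, 12.70, 8.62, 5.85, 3.98, 0.00 m³/s; ΣQ_DR = 62.30 m³/s.
V = ΣQ_DR · Δt = 62.30 × 7200 s = 4.486 × 10^5 m³.
Over A = 10.1 km², depth = V / A = 44.4 mm.

d ≈ 44.4 mm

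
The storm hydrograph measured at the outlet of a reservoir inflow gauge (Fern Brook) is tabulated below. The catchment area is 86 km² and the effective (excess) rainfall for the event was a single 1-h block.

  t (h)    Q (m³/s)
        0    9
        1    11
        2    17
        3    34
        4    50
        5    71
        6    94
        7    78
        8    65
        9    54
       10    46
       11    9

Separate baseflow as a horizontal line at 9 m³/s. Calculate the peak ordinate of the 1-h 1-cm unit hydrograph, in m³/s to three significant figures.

U_p ≈ 47.2 m³/s

Direct runoff: 0.0, 2.0, 8.0, 25.0, 41.0, 62.0, 85.0, 69.0, 56.0, 45.0, 37.0, 0.0 m³/s; ΣQ_DR = 430.0 m³/s, peak = 85.0 m³/s.
Runoff depth d = ΣQ_DR·Δt / A = 430.0 × 3600 / (86 km²) = 18.00 mm.
The 1-cm UH is the DRH scaled by (10 mm)/d, so U_p = 85.0 × 10/18.00 = 47.2 m³/s.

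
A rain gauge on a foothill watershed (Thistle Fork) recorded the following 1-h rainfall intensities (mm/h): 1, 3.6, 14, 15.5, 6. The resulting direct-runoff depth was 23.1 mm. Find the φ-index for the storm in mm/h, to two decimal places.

φ ≈ 4.13 mm/h

Only the 3 blocks with intensity above φ contribute runoff: 14, 15.5, 6 mm/h.
Σ(I−φ)·Δt = d  ⇒  (14+15.5+6 − 3φ)·1 = 23.1
φ = (35.50 − 23.1/1) / 3 = 4.13 mm/h.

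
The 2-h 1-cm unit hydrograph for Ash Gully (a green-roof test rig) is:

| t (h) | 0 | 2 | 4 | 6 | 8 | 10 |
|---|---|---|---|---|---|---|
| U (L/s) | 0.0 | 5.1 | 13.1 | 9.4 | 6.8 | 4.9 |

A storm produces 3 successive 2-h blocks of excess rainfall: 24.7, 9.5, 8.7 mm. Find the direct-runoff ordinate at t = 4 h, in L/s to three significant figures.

Q ≈ 37.2 L/s

By discrete convolution, Q_j = Σ (P_i / 10 mm) · U_{j−i}.
At t = 4 h (j=2): Q = (24.7/10)·13.1 + (9.5/10)·5.1 + (8.7/10)·0.0 = 37.2 L/s.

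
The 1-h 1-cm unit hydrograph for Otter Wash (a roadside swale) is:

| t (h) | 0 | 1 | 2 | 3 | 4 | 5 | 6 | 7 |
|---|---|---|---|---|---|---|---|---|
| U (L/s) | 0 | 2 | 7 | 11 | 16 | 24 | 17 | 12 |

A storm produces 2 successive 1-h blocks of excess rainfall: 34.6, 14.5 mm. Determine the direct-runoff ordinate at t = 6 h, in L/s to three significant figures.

By discrete convolution, Q_j = Σ (P_i / 10 mm) · U_{j−i}.
At t = 6 h (j=6): Q = (34.6/10)·17 + (14.5/10)·24 = 93.6 L/s.

Q ≈ 93.6 L/s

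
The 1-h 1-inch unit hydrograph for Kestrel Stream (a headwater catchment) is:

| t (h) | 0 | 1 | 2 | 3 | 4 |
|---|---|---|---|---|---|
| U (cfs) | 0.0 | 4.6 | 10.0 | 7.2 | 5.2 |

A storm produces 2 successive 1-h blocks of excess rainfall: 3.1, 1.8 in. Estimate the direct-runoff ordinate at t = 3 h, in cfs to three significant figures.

By discrete convolution, Q_j = Σ (P_i / 1 in) · U_{j−i}.
At t = 3 h (j=3): Q = (3.1/1)·7.2 + (1.8/1)·10.0 = 40.3 cfs.

Q ≈ 40.3 cfs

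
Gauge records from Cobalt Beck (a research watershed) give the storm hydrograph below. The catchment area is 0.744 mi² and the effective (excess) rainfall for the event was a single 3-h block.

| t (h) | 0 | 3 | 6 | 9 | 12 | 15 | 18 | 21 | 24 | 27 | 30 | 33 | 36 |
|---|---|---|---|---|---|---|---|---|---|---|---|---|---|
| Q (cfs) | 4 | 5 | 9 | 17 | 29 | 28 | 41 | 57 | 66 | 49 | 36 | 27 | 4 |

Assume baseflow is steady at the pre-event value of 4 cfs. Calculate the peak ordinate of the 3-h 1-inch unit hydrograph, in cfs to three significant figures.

U_p ≈ 31.0 cfs

Direct runoff: 0.0, 1.0, 5.0, 13.0, 25.0, 24.0, 37.0, 53.0, 62.0, 45.0, 32.0, 23.0, 0.0 cfs; ΣQ_DR = 320.0 cfs, peak = 62.0 cfs.
Runoff depth d = ΣQ_DR·Δt / A = 320.0 × 10800 / (0.744 mi²) = 1.999 in.
The 1-inch UH is the DRH scaled by (1 in)/d, so U_p = 62.0 × 1/1.999 = 31.0 cfs.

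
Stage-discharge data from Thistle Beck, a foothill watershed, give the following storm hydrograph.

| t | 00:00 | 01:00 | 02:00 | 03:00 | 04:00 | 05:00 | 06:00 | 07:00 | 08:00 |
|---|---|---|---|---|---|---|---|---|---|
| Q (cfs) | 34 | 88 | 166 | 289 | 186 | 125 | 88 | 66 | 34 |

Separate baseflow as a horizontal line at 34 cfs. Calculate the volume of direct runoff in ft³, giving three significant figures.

V ≈ 2.77 × 10^6 ft³

Direct-runoff ordinates (Q − Q_b): 0.0, 54.0, 132.0, 255.0, 152.0, 91.0, 54.0, 32.0, 0.0 cfs.
ΣQ_DR = 770.0 cfs.
With Δt = 1 h = 3600 s, V = ΣQ_DR · Δt = 770.0 × 3600 = 2.77 × 10^6 ft³.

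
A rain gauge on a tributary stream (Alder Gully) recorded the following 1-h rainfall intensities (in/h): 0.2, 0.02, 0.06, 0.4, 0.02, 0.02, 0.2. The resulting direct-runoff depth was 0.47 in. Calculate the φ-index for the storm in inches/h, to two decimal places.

Only the 3 blocks with intensity above φ contribute runoff: 0.2, 0.4, 0.2 in/h.
Σ(I−φ)·Δt = d  ⇒  (0.2+0.4+0.2 − 3φ)·1 = 0.47
φ = (0.8000 − 0.47/1) / 3 = 0.11 in/h.

φ ≈ 0.11 in/h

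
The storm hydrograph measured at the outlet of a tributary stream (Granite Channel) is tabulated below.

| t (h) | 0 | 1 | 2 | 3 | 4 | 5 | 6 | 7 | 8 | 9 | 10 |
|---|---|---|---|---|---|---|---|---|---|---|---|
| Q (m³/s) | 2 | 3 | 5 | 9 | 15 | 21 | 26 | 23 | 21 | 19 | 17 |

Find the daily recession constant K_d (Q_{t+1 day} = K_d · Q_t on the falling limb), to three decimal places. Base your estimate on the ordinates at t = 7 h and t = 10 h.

K_d ≈ 0.089

Between t = 7 h and t = 10 h the flow falls from 23 to 17 m³/s over 3×1 h = 3 h.
Per-interval ratio K = (17/23)^(1/3) = 0.9041; K_d = K^(24/1) = 0.089.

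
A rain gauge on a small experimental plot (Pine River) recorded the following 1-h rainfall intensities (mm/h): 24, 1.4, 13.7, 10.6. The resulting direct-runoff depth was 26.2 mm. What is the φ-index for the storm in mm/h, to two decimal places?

φ ≈ 7.37 mm/h

Only the 3 blocks with intensity above φ contribute runoff: 24, 13.7, 10.6 mm/h.
Σ(I−φ)·Δt = d  ⇒  (24+13.7+10.6 − 3φ)·1 = 26.2
φ = (48.30 − 26.2/1) / 3 = 7.37 mm/h.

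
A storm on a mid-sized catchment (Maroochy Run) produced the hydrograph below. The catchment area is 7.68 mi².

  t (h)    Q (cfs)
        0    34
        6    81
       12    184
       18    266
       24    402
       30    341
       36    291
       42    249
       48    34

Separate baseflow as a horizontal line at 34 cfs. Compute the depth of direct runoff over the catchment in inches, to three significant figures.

d ≈ 1.91 in

Direct runoff: 0.0, 47.0, 150.0, 232.0, 368.0, 307.0, 257.0, 215.0, 0.0 cfs; ΣQ_DR = 1576 cfs.
V = ΣQ_DR · Δt = 1576 × 21600 s = 3.404 × 10^7 ft³.
Over A = 7.68 mi², depth = V / A = 1.91 in.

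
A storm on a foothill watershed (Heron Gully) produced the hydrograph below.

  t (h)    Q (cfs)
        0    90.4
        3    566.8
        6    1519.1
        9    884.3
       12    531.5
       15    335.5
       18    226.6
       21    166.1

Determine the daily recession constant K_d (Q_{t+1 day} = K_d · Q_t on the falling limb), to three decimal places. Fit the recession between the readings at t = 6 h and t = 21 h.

K_d ≈ 0.029

Between t = 6 h and t = 21 h the flow falls from 1519.1 to 166.1 cfs over 5×3 h = 15 h.
Per-interval ratio K = (166.1/1519.1)^(1/5) = 0.6423; K_d = K^(24/3) = 0.029.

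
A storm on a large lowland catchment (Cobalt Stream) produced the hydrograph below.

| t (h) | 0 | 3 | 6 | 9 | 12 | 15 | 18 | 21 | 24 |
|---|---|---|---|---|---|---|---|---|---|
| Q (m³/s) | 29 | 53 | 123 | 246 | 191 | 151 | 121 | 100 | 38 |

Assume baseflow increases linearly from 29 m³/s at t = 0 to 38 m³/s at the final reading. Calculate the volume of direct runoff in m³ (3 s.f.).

Direct-runoff ordinates (Q − Q_b): 0.00, 22.88, 91.75, 213.62, 157.50, 116.38, 85.25, 63.12, 0.00 m³/s.
ΣQ_DR = 750.5 m³/s.
With Δt = 3 h = 10800 s, V = ΣQ_DR · Δt = 750.5 × 10800 = 8.11 × 10^6 m³.

V ≈ 8.11 × 10^6 m³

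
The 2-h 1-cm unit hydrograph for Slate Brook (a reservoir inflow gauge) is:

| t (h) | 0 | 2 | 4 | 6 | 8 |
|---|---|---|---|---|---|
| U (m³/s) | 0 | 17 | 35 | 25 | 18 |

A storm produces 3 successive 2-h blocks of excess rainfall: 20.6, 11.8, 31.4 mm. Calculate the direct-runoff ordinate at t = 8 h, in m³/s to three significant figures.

By discrete convolution, Q_j = Σ (P_i / 10 mm) · U_{j−i}.
At t = 8 h (j=4): Q = (20.6/10)·18 + (11.8/10)·25 + (31.4/10)·35 = 176 m³/s.

Q ≈ 176 m³/s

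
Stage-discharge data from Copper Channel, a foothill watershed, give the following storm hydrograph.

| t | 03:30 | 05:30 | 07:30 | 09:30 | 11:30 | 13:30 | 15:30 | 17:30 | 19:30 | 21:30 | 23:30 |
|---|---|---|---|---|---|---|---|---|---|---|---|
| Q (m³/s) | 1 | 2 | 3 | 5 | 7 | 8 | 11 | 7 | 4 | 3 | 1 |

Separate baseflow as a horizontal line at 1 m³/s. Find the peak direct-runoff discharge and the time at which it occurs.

Q_p = 10.0 m³/s at t = 15:30

Subtracting baseflow gives direct-runoff ordinates: 0.0, 1.0, 2.0, 4.0, 6.0, 7.0, 10.0, 6.0, 3.0, 2.0, 0.0 m³/s.
The maximum is 10.0 m³/s, occurring at the reading for t = 15:30.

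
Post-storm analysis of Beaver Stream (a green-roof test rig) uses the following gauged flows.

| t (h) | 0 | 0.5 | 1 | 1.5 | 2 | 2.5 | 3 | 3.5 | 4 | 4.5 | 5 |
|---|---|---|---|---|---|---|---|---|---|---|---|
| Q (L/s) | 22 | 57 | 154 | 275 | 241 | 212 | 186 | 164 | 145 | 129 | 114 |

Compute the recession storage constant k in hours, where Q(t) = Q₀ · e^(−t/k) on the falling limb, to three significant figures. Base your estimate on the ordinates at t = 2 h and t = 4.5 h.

k ≈ 4.00 h

On the falling limb, Q drops from 241 to 129 L/s between t = 2 h and t = 4.5 h (Δt = 2.5 h).
k = −Δt / ln(Q₂/Q₁) = −2.5 / ln(129/241) = 4.00 h.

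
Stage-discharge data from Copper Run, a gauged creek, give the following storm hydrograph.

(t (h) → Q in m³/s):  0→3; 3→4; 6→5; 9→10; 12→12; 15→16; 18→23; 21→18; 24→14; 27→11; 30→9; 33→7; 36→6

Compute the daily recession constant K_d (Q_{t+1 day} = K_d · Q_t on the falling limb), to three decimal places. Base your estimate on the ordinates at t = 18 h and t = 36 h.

K_d ≈ 0.167

Between t = 18 h and t = 36 h the flow falls from 23 to 6 m³/s over 6×3 h = 18 h.
Per-interval ratio K = (6/23)^(1/6) = 0.7994; K_d = K^(24/3) = 0.167.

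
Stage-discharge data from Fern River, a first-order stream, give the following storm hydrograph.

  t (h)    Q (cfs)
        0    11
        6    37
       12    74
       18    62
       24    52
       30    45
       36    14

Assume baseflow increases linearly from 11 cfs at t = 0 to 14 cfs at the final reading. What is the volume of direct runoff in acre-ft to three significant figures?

V ≈ 103 acre-ft

Direct-runoff ordinates (Q − Q_b): 0.00, 25.50, 62.00, 49.50, 39.00, 31.50, 0.00 cfs.
ΣQ_DR = 207.5 cfs.
With Δt = 6 h = 21600 s, V = ΣQ_DR · Δt = 207.5 × 21600 = 4.48 × 10^6 ft³ = 103 acre-ft.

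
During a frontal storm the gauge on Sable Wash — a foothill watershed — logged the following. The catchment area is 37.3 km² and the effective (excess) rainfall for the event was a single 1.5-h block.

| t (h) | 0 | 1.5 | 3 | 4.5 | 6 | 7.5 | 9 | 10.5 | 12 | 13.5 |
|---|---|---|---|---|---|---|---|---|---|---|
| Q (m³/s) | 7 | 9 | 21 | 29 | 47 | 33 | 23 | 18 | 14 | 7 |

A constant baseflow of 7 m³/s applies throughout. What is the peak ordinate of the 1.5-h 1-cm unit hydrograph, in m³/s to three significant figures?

U_p ≈ 20.0 m³/s

Direct runoff: 0.0, 2.0, 14.0, 22.0, 40.0, 26.0, 16.0, 11.0, 7.0, 0.0 m³/s; ΣQ_DR = 138.0 m³/s, peak = 40.0 m³/s.
Runoff depth d = ΣQ_DR·Δt / A = 138.0 × 5400 / (37.3 km²) = 19.98 mm.
The 1-cm UH is the DRH scaled by (10 mm)/d, so U_p = 40.0 × 10/19.98 = 20.0 m³/s.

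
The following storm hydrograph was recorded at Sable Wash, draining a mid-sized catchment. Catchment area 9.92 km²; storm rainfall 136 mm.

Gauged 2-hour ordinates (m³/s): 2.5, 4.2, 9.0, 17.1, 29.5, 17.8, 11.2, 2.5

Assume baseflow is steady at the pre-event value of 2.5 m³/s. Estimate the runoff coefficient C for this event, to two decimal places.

ΣQ_DR = 73.80 m³/s; V = ΣQ_DR·Δt = 5.314 × 10^5 m³.
Runoff depth d = V / A = 53.56 mm.
C = d / P = 53.56 / 136 = 0.39.

C ≈ 0.39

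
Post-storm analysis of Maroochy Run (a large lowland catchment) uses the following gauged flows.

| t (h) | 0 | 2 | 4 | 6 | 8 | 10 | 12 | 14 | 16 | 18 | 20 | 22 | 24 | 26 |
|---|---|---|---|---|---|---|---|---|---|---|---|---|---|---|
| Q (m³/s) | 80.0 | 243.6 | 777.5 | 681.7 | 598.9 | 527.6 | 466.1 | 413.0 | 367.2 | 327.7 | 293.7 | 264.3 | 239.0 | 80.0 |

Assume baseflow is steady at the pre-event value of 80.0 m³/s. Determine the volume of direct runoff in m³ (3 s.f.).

V ≈ 3.05 × 10^7 m³

Direct-runoff ordinates (Q − Q_b): 0.0, 163.6, 697.5, 601.7, 518.9, 447.6, 386.1, 333.0, 287.2, 247.7, 213.7, 184.3, 159.0, 0.0 m³/s.
ΣQ_DR = 4240 m³/s.
With Δt = 2 h = 7200 s, V = ΣQ_DR · Δt = 4240 × 7200 = 3.05 × 10^7 m³.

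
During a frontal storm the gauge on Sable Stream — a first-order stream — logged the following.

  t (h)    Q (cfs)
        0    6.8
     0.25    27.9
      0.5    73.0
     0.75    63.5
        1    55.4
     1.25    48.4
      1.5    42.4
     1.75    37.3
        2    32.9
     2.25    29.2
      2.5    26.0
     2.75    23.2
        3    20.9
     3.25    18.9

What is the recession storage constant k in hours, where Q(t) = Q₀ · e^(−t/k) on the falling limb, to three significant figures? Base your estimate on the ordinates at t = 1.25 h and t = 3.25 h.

k ≈ 2.13 h

On the falling limb, Q drops from 48.4 to 18.9 cfs between t = 1.25 h and t = 3.25 h (Δt = 2 h).
k = −Δt / ln(Q₂/Q₁) = −2 / ln(18.9/48.4) = 2.13 h.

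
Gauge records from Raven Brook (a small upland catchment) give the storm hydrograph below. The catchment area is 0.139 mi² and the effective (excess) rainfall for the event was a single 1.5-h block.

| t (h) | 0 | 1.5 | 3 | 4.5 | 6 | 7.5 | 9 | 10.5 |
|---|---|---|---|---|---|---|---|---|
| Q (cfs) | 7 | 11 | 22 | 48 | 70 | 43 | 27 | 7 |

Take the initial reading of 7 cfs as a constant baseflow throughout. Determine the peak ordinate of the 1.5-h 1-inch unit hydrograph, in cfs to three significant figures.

U_p ≈ 21.0 cfs

Direct runoff: 0.0, 4.0, 15.0, 41.0, 63.0, 36.0, 20.0, 0.0 cfs; ΣQ_DR = 179.0 cfs, peak = 63.0 cfs.
Runoff depth d = ΣQ_DR·Δt / A = 179.0 × 5400 / (0.139 mi²) = 2.993 in.
The 1-inch UH is the DRH scaled by (1 in)/d, so U_p = 63.0 × 1/2.993 = 21.0 cfs.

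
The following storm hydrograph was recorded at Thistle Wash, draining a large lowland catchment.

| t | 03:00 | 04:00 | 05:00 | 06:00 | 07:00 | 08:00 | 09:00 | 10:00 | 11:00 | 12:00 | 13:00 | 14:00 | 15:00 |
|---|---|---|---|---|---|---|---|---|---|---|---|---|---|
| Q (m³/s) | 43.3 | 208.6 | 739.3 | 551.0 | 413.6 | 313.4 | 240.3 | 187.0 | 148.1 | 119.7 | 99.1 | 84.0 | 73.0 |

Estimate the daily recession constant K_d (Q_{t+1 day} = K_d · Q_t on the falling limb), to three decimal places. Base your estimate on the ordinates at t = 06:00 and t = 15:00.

Between t = 06:00 and t = 15:00 the flow falls from 551.0 to 73.0 m³/s over 9×1 h = 9 h.
Per-interval ratio K = (73.0/551.0)^(1/9) = 0.7988; K_d = K^(24/1) = 0.005.

K_d ≈ 0.005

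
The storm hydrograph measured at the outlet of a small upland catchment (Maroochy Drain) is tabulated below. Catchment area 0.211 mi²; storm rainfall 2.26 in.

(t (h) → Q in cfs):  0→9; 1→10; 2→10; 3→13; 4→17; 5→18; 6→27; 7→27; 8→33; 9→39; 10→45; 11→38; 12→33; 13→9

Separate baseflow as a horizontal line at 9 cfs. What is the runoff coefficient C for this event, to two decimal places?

ΣQ_DR = 202.0 cfs; V = ΣQ_DR·Δt = 7.272 × 10^5 ft³.
Runoff depth d = V / A = 1.483 in.
C = d / P = 1.483 / 2.26 = 0.66.

C ≈ 0.66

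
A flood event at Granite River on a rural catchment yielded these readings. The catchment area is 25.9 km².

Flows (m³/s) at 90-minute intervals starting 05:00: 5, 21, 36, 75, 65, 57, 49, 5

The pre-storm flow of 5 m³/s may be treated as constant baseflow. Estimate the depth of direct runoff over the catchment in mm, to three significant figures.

d ≈ 56.9 mm

Direct runoff: 0.0, 16.0, 31.0, 70.0, 60.0, 52.0, 44.0, 0.0 m³/s; ΣQ_DR = 273.0 m³/s.
V = ΣQ_DR · Δt = 273.0 × 5400 s = 1.474 × 10^6 m³.
Over A = 25.9 km², depth = V / A = 56.9 mm.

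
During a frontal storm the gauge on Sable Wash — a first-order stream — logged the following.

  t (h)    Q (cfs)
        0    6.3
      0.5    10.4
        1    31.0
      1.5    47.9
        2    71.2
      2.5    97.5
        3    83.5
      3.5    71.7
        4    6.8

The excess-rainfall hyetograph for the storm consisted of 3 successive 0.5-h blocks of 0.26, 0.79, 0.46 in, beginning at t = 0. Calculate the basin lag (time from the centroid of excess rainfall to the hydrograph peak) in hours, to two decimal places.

Centroid of excess rainfall: t_c = Σ P_i·t̄_i / ΣP_i = 0.8162 h (block centres at 0.25, 0.75, 1.25 h).
Hydrograph peak occurs at t = 2.5 h, so basin lag t_L = 2.5 − 0.8162 = 1.68 h.

t_L ≈ 1.68 h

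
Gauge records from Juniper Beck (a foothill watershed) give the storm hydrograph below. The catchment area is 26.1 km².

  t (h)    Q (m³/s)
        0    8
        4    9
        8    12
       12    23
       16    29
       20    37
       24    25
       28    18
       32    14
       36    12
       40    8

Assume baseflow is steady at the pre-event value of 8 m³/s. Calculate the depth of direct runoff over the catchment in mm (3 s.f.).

d ≈ 59.0 mm

Direct runoff: 0.0, 1.0, 4.0, 15.0, 21.0, 29.0, 17.0, 10.0, 6.0, 4.0, 0.0 m³/s; ΣQ_DR = 107.0 m³/s.
V = ΣQ_DR · Δt = 107.0 × 14400 s = 1.541 × 10^6 m³.
Over A = 26.1 km², depth = V / A = 59.0 mm.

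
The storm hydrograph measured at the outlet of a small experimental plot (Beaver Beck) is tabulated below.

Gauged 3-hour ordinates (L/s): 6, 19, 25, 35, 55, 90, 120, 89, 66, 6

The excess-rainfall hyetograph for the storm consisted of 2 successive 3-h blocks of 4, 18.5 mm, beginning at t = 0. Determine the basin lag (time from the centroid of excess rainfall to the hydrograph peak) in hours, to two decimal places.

Centroid of excess rainfall: t_c = Σ P_i·t̄_i / ΣP_i = 3.9667 h (block centres at 1.5, 4.5 h).
Hydrograph peak occurs at t = 18 h, so basin lag t_L = 18 − 3.9667 = 14.03 h.

t_L ≈ 14.03 h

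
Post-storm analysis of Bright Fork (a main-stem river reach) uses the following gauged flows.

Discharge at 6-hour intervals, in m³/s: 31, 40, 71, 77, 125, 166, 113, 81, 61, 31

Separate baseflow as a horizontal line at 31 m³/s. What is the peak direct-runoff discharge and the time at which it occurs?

Subtracting baseflow gives direct-runoff ordinates: 0.0, 9.0, 40.0, 46.0, 94.0, 135.0, 82.0, 50.0, 30.0, 0.0 m³/s.
The maximum is 135.0 m³/s, occurring at the reading for t = 30 h.

Q_p = 135.0 m³/s at t = 30 h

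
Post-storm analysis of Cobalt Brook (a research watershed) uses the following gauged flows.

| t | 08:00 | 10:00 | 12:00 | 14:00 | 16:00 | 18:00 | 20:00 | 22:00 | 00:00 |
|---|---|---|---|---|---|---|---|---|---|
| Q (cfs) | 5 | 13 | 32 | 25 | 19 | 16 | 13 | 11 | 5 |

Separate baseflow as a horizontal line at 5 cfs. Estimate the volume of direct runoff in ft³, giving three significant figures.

V ≈ 6.77 × 10^5 ft³

Direct-runoff ordinates (Q − Q_b): 0.0, 8.0, 27.0, 20.0, 14.0, 11.0, 8.0, 6.0, 0.0 cfs.
ΣQ_DR = 94.00 cfs.
With Δt = 2 h = 7200 s, V = ΣQ_DR · Δt = 94.00 × 7200 = 6.77 × 10^5 ft³.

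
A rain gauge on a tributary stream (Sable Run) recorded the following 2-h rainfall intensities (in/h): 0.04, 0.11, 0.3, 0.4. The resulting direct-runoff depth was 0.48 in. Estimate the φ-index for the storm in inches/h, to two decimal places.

Only the 2 blocks with intensity above φ contribute runoff: 0.3, 0.4 in/h.
Σ(I−φ)·Δt = d  ⇒  (0.3+0.4 − 2φ)·2 = 0.48
φ = (0.7000 − 0.48/2) / 2 = 0.23 in/h.

φ ≈ 0.23 in/h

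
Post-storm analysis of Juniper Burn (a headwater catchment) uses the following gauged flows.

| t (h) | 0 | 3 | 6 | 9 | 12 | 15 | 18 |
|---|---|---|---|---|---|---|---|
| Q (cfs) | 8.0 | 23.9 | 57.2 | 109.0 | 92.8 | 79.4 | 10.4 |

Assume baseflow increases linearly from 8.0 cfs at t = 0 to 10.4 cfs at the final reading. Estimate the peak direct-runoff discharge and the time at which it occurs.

Q_p = 99.80 cfs at t = 9 h

Subtracting baseflow gives direct-runoff ordinates: 0.00, 15.50, 48.40, 99.80, 83.20, 69.40, 0.00 cfs.
The maximum is 99.80 cfs, occurring at the reading for t = 9 h.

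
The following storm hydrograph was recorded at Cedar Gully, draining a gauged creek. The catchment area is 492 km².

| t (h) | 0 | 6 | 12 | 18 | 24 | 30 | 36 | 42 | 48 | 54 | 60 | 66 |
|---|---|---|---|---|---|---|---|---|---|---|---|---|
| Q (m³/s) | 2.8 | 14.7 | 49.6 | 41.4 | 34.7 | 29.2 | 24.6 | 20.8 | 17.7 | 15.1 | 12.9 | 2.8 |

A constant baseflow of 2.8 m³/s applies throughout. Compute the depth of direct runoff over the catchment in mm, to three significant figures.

Direct runoff: 0.0, 11.9, 46.8, 38.6, 31.9, 26.4, 21.8, 18.0, 14.9, 12.3, 10.1, 0.0 m³/s; ΣQ_DR = 232.7 m³/s.
V = ΣQ_DR · Δt = 232.7 × 21600 s = 5.026 × 10^6 m³.
Over A = 492 km², depth = V / A = 10.2 mm.

d ≈ 10.2 mm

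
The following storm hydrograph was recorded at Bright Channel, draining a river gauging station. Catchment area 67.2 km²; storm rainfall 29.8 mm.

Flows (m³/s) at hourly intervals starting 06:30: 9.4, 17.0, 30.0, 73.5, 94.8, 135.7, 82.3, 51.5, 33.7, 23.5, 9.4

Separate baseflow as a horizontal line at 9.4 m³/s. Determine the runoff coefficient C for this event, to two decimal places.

C ≈ 0.82

ΣQ_DR = 457.4 m³/s; V = ΣQ_DR·Δt = 1.647 × 10^6 m³.
Runoff depth d = V / A = 24.50 mm.
C = d / P = 24.50 / 29.8 = 0.82.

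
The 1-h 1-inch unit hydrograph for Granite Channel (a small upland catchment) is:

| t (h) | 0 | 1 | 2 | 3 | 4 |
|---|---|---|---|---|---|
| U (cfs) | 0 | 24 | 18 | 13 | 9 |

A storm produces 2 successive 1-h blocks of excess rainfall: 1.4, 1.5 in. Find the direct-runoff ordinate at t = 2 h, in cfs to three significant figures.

Q ≈ 61.2 cfs

By discrete convolution, Q_j = Σ (P_i / 1 in) · U_{j−i}.
At t = 2 h (j=2): Q = (1.4/1)·18 + (1.5/1)·24 = 61.2 cfs.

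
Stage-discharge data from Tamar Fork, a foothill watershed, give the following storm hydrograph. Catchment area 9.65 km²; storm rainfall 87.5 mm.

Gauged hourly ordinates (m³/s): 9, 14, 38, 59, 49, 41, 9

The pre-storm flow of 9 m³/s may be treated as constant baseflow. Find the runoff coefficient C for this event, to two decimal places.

C ≈ 0.67

ΣQ_DR = 156.0 m³/s; V = ΣQ_DR·Δt = 5.616 × 10^5 m³.
Runoff depth d = V / A = 58.20 mm.
C = d / P = 58.20 / 87.5 = 0.67.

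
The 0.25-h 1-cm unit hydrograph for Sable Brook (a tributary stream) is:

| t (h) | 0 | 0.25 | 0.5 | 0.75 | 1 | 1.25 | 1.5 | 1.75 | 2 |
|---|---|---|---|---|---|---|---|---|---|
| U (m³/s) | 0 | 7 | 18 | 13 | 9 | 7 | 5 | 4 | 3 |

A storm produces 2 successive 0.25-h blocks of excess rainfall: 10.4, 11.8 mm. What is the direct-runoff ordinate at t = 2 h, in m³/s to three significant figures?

Q ≈ 7.84 m³/s

By discrete convolution, Q_j = Σ (P_i / 10 mm) · U_{j−i}.
At t = 2 h (j=8): Q = (10.4/10)·3 + (11.8/10)·4 = 7.84 m³/s.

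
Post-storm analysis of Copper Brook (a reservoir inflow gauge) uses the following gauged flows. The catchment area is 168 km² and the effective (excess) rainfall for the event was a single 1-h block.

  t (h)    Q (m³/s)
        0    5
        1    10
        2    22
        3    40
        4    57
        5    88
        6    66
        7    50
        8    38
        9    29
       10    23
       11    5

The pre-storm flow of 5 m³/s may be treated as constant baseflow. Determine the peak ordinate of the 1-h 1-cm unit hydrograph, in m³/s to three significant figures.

Direct runoff: 0.0, 5.0, 17.0, 35.0, 52.0, 83.0, 61.0, 45.0, 33.0, 24.0, 18.0, 0.0 m³/s; ΣQ_DR = 373.0 m³/s, peak = 83.0 m³/s.
Runoff depth d = ΣQ_DR·Δt / A = 373.0 × 3600 / (168 km²) = 7.993 mm.
The 1-cm UH is the DRH scaled by (10 mm)/d, so U_p = 83.0 × 10/7.993 = 104 m³/s.

U_p ≈ 104 m³/s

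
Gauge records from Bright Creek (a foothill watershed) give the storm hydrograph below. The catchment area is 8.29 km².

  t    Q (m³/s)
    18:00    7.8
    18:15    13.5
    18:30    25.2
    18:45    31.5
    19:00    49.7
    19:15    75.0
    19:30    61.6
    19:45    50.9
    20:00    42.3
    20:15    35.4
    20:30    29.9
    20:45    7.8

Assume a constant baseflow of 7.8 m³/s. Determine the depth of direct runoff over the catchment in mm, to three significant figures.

d ≈ 36.6 mm

Direct runoff: 0.0, 5.7, 17.4, 23.7, 41.9, 67.2, 53.8, 43.1, 34.5, 27.6, 22.1, 0.0 m³/s; ΣQ_DR = 337.0 m³/s.
V = ΣQ_DR · Δt = 337.0 × 900 s = 3.033 × 10^5 m³.
Over A = 8.29 km², depth = V / A = 36.6 mm.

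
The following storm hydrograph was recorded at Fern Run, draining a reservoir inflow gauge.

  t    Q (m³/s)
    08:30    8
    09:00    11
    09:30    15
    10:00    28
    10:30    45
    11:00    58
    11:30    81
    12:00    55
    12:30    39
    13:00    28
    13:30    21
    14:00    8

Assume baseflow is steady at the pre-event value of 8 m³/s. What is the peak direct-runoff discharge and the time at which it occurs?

Q_p = 73.0 m³/s at t = 11:30

Subtracting baseflow gives direct-runoff ordinates: 0.0, 3.0, 7.0, 20.0, 37.0, 50.0, 73.0, 47.0, 31.0, 20.0, 13.0, 0.0 m³/s.
The maximum is 73.0 m³/s, occurring at the reading for t = 11:30.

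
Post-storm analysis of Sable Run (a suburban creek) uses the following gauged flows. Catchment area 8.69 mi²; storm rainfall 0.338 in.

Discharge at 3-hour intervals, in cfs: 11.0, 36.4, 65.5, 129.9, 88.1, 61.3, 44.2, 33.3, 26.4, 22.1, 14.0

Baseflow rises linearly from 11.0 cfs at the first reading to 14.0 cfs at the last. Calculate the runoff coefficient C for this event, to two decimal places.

C ≈ 0.62

ΣQ_DR = 394.7 cfs; V = ΣQ_DR·Δt = 4.263 × 10^6 ft³.
Runoff depth d = V / A = 0.2111 in.
C = d / P = 0.2111 / 0.338 = 0.62.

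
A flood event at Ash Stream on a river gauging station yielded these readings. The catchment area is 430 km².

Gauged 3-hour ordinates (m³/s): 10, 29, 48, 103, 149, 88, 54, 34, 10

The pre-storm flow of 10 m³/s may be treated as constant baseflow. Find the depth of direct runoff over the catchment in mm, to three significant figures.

d ≈ 10.9 mm

Direct runoff: 0.0, 19.0, 38.0, 93.0, 139.0, 78.0, 44.0, 24.0, 0.0 m³/s; ΣQ_DR = 435.0 m³/s.
V = ΣQ_DR · Δt = 435.0 × 10800 s = 4.698 × 10^6 m³.
Over A = 430 km², depth = V / A = 10.9 mm.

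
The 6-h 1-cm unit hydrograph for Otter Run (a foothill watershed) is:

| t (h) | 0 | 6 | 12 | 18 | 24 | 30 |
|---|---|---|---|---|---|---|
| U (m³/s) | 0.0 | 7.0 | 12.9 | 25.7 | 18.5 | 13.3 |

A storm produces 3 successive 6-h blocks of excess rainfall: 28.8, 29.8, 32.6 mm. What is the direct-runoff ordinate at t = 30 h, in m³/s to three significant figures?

Q ≈ 177 m³/s

By discrete convolution, Q_j = Σ (P_i / 10 mm) · U_{j−i}.
At t = 30 h (j=5): Q = (28.8/10)·13.3 + (29.8/10)·18.5 + (32.6/10)·25.7 = 177 m³/s.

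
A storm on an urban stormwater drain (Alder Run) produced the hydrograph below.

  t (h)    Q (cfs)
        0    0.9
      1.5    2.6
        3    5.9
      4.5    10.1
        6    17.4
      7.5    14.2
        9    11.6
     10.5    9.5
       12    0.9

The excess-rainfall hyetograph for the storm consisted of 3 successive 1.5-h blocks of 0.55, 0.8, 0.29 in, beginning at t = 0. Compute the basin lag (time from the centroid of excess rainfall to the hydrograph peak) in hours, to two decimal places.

t_L ≈ 3.99 h

Centroid of excess rainfall: t_c = Σ P_i·t̄_i / ΣP_i = 2.0122 h (block centres at 0.75, 2.25, 3.75 h).
Hydrograph peak occurs at t = 6 h, so basin lag t_L = 6 − 2.0122 = 3.99 h.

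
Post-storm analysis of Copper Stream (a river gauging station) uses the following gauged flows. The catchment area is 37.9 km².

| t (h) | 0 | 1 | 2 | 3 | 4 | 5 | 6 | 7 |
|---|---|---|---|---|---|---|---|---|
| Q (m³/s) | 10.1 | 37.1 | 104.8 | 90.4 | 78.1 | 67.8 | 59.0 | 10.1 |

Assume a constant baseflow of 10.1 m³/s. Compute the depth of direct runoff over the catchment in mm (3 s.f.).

Direct runoff: 0.0, 27.0, 94.7, 80.3, 68.0, 57.7, 48.9, 0.0 m³/s; ΣQ_DR = 376.6 m³/s.
V = ΣQ_DR · Δt = 376.6 × 3600 s = 1.356 × 10^6 m³.
Over A = 37.9 km², depth = V / A = 35.8 mm.

d ≈ 35.8 mm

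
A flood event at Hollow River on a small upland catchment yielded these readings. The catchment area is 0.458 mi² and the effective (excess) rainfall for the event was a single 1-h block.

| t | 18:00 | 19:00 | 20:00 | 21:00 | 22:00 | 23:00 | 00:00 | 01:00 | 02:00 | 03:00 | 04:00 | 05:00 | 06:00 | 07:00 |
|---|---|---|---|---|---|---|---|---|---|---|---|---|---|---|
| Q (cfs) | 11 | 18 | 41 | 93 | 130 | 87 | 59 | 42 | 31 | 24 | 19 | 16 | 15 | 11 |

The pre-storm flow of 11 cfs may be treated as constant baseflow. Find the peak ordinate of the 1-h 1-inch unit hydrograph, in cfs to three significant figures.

U_p ≈ 79.4 cfs

Direct runoff: 0.0, 7.0, 30.0, 82.0, 119.0, 76.0, 48.0, 31.0, 20.0, 13.0, 8.0, 5.0, 4.0, 0.0 cfs; ΣQ_DR = 443.0 cfs, peak = 119.0 cfs.
Runoff depth d = ΣQ_DR·Δt / A = 443.0 × 3600 / (0.458 mi²) = 1.499 in.
The 1-inch UH is the DRH scaled by (1 in)/d, so U_p = 119.0 × 1/1.499 = 79.4 cfs.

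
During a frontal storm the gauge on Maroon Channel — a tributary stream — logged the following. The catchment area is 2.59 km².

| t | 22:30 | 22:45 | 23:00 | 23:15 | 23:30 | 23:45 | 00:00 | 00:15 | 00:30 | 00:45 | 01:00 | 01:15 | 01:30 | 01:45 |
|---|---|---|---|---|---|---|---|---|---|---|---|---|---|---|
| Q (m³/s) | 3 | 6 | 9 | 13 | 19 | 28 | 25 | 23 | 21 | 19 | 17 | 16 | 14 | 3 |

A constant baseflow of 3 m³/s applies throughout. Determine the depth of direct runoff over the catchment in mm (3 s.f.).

Direct runoff: 0.0, 3.0, 6.0, 10.0, 16.0, 25.0, 22.0, 20.0, 18.0, 16.0, 14.0, 13.0, 11.0, 0.0 m³/s; ΣQ_DR = 174.0 m³/s.
V = ΣQ_DR · Δt = 174.0 × 900 s = 1.566 × 10^5 m³.
Over A = 2.59 km², depth = V / A = 60.5 mm.

d ≈ 60.5 mm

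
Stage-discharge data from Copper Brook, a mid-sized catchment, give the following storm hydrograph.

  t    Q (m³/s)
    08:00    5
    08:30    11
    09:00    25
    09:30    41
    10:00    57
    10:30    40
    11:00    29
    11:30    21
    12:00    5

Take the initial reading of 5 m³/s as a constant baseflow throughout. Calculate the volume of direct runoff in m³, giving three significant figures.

Direct-runoff ordinates (Q − Q_b): 0.0, 6.0, 20.0, 36.0, 52.0, 35.0, 24.0, 16.0, 0.0 m³/s.
ΣQ_DR = 189.0 m³/s.
With Δt = 0.5 h = 1800 s, V = ΣQ_DR · Δt = 189.0 × 1800 = 3.40 × 10^5 m³.

V ≈ 3.40 × 10^5 m³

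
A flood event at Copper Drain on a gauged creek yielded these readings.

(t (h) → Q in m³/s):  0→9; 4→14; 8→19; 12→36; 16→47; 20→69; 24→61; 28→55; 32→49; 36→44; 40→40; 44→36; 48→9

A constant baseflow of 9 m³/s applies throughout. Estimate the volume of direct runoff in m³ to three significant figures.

V ≈ 5.34 × 10^6 m³

Direct-runoff ordinates (Q − Q_b): 0.0, 5.0, 10.0, 27.0, 38.0, 60.0, 52.0, 46.0, 40.0, 35.0, 31.0, 27.0, 0.0 m³/s.
ΣQ_DR = 371.0 m³/s.
With Δt = 4 h = 14400 s, V = ΣQ_DR · Δt = 371.0 × 14400 = 5.34 × 10^6 m³.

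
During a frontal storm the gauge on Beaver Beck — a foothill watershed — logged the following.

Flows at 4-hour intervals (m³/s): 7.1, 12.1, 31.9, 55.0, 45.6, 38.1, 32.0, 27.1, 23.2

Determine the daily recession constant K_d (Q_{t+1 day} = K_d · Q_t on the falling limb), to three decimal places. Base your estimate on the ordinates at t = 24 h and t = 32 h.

Between t = 24 h and t = 32 h the flow falls from 32.0 to 23.2 m³/s over 2×4 h = 8 h.
Per-interval ratio K = (23.2/32.0)^(1/2) = 0.8515; K_d = K^(24/4) = 0.381.

K_d ≈ 0.381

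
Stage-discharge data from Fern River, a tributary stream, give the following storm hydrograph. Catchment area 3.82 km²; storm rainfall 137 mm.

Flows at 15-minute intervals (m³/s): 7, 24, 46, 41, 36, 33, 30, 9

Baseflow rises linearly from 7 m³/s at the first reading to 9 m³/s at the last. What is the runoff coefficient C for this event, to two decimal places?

ΣQ_DR = 162.0 m³/s; V = ΣQ_DR·Δt = 1.458 × 10^5 m³.
Runoff depth d = V / A = 38.17 mm.
C = d / P = 38.17 / 137 = 0.28.

C ≈ 0.28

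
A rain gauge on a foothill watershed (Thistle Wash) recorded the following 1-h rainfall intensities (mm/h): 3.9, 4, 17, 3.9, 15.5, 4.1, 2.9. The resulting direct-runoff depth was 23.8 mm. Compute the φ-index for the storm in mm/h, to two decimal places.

φ ≈ 4.35 mm/h

Only the 2 blocks with intensity above φ contribute runoff: 17, 15.5 mm/h.
Σ(I−φ)·Δt = d  ⇒  (17+15.5 − 2φ)·1 = 23.8
φ = (32.50 − 23.8/1) / 2 = 4.35 mm/h.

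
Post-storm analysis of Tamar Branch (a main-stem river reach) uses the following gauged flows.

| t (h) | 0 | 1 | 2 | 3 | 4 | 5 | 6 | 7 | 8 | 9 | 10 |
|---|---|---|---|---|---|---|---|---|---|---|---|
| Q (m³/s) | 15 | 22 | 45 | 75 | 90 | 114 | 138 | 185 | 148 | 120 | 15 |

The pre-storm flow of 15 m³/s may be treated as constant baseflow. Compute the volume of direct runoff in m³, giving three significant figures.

Direct-runoff ordinates (Q − Q_b): 0.0, 7.0, 30.0, 60.0, 75.0, 99.0, 123.0, 170.0, 133.0, 105.0, 0.0 m³/s.
ΣQ_DR = 802.0 m³/s.
With Δt = 1 h = 3600 s, V = ΣQ_DR · Δt = 802.0 × 3600 = 2.89 × 10^6 m³.

V ≈ 2.89 × 10^6 m³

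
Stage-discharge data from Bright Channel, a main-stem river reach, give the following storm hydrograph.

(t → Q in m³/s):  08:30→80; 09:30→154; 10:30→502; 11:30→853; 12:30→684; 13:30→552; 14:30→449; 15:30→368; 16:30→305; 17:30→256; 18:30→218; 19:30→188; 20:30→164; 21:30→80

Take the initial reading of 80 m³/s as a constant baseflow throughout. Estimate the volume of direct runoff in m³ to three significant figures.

Direct-runoff ordinates (Q − Q_b): 0.0, 74.0, 422.0, 773.0, 604.0, 472.0, 369.0, 288.0, 225.0, 176.0, 138.0, 108.0, 84.0, 0.0 m³/s.
ΣQ_DR = 3733 m³/s.
With Δt = 1 h = 3600 s, V = ΣQ_DR · Δt = 3733 × 3600 = 1.34 × 10^7 m³.

V ≈ 1.34 × 10^7 m³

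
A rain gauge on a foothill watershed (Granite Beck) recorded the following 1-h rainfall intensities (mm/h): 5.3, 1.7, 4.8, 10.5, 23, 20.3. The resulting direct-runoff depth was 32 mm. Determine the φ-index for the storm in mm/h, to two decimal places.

Only the 3 blocks with intensity above φ contribute runoff: 10.5, 23, 20.3 mm/h.
Σ(I−φ)·Δt = d  ⇒  (10.5+23+20.3 − 3φ)·1 = 32
φ = (53.80 − 32/1) / 3 = 7.27 mm/h.

φ ≈ 7.27 mm/h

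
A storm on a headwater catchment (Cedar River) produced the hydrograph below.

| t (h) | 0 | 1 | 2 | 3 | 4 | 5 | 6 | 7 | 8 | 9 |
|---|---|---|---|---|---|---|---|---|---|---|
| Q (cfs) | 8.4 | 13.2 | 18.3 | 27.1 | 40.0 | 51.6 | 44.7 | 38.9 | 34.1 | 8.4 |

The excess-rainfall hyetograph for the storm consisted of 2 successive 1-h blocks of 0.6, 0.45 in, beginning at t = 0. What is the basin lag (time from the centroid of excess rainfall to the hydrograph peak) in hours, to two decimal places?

Centroid of excess rainfall: t_c = Σ P_i·t̄_i / ΣP_i = 0.9286 h (block centres at 0.5, 1.5 h).
Hydrograph peak occurs at t = 5 h, so basin lag t_L = 5 − 0.9286 = 4.07 h.

t_L ≈ 4.07 h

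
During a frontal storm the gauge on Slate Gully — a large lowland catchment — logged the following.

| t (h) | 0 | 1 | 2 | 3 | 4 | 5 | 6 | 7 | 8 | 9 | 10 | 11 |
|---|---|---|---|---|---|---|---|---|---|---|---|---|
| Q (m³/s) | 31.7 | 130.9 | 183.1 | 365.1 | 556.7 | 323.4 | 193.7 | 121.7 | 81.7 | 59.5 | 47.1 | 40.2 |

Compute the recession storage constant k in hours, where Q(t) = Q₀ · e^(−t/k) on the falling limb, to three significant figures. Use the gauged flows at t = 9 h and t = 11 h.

k ≈ 5.10 h

On the falling limb, Q drops from 59.5 to 40.2 m³/s between t = 9 h and t = 11 h (Δt = 2 h).
k = −Δt / ln(Q₂/Q₁) = −2 / ln(40.2/59.5) = 5.10 h.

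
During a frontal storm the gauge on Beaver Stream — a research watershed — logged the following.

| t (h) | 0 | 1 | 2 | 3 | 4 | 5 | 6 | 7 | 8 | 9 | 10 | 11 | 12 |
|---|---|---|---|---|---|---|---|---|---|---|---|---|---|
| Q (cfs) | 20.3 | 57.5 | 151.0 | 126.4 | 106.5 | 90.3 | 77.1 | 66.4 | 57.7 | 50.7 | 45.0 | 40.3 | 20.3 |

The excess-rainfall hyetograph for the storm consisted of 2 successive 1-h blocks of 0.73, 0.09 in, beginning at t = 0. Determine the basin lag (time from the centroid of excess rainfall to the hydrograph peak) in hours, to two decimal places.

t_L ≈ 1.39 h

Centroid of excess rainfall: t_c = Σ P_i·t̄_i / ΣP_i = 0.6098 h (block centres at 0.5, 1.5 h).
Hydrograph peak occurs at t = 2 h, so basin lag t_L = 2 − 0.6098 = 1.39 h.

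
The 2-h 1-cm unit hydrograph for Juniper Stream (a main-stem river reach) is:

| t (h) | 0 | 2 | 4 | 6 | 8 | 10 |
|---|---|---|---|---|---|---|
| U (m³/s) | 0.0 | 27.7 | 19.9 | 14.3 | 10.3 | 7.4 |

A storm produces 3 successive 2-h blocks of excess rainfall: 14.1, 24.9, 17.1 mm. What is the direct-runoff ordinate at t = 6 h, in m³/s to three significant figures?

Q ≈ 117 m³/s

By discrete convolution, Q_j = Σ (P_i / 10 mm) · U_{j−i}.
At t = 6 h (j=3): Q = (14.1/10)·14.3 + (24.9/10)·19.9 + (17.1/10)·27.7 = 117 m³/s.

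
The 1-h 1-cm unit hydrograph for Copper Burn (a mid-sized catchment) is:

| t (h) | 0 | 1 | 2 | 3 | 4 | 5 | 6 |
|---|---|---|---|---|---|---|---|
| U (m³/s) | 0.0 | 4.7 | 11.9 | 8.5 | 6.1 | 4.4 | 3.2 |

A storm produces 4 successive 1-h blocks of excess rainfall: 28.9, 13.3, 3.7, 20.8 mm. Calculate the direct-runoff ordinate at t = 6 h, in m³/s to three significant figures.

By discrete convolution, Q_j = Σ (P_i / 10 mm) · U_{j−i}.
At t = 6 h (j=6): Q = (28.9/10)·3.2 + (13.3/10)·4.4 + (3.7/10)·6.1 + (20.8/10)·8.5 = 35.0 m³/s.

Q ≈ 35.0 m³/s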